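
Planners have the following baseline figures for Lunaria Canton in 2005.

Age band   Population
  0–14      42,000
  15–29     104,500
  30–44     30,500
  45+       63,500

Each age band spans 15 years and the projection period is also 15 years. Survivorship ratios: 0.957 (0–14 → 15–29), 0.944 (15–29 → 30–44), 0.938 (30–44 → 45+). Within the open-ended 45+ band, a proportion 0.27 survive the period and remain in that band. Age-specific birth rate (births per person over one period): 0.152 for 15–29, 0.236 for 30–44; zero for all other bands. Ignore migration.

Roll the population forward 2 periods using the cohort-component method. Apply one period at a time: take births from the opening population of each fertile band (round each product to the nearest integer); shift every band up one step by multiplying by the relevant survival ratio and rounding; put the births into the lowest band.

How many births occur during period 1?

(Bands numbered youngest = 1 to oldest = 4.)
Period 1:
Births: 104500 × 0.152 = 15884  |  30500 × 0.236 = 7198 — total 23082
Band 2: 42000 × 0.957 = 40194
Band 3: 104500 × 0.944 = 98648
Band 4: 30500 × 0.938 + 63500 × 0.27 = 28609 + 17145 = 45754
End of period: [23082, 40194, 98648, 45754]

23082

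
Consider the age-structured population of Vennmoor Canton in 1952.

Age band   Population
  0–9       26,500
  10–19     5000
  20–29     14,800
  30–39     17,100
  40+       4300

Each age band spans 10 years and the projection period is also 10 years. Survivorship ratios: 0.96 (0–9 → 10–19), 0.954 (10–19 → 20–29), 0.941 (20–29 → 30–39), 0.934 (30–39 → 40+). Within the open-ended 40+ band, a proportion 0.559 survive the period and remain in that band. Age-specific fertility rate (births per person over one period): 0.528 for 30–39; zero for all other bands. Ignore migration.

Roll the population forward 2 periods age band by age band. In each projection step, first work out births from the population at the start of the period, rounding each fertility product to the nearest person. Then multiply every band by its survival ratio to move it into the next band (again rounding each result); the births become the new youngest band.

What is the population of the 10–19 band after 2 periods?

8668

Let band 1 be 0–9 through band 5 = 40+.
[period 1]
Births: 17100 × 0.528 = 9029
Band 2: 26500 × 0.96 = 25440
Band 3: 5000 × 0.954 = 4770
Band 4: 14800 × 0.941 = 13927
Band 5: 17100 × 0.934 + 4300 × 0.559 = 15971 + 2404 = 18375
End of period: [9029, 25440, 4770, 13927, 18375]
[period 2]
Births: 13927 × 0.528 = 7353
Band 2: 9029 × 0.96 = 8668
Band 3: 25440 × 0.954 = 24270
Band 4: 4770 × 0.941 = 4489
Band 5: 13927 × 0.934 + 18375 × 0.559 = 13008 + 10272 = 23280
End of period: [7353, 8668, 24270, 4489, 23280]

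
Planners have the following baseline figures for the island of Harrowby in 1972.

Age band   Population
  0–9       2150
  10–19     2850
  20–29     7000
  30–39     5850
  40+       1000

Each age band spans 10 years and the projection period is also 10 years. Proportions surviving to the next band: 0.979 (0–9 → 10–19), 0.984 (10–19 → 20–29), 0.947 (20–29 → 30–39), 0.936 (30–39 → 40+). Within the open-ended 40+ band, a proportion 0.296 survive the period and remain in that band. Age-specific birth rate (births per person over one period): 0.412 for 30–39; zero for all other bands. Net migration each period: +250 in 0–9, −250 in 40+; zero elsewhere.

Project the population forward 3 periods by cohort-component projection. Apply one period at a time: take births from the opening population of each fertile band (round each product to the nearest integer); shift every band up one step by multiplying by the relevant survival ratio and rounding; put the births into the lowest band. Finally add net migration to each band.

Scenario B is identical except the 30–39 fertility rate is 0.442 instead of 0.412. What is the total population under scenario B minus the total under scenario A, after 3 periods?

445

(Bands numbered youngest = 1 to oldest = 5.)
After projecting period 1:
Births: 5850 × 0.412 = 2410
Band 2: 2150 × 0.979 = 2105
Band 3: 2850 × 0.984 = 2804
Band 4: 7000 × 0.947 = 6629
Band 5: 5850 × 0.936 + 1000 × 0.296 = 5476 + 296 = 5772
Net migration: Band 1 + 250 → 2660; Band 5 − 250 → 5522
→ [2660, 2105, 2804, 6629, 5522]
After projecting period 2:
Births: 6629 × 0.412 = 2731
Band 2: 2660 × 0.979 = 2604
Band 3: 2105 × 0.984 = 2071
Band 4: 2804 × 0.947 = 2655
Band 5: 6629 × 0.936 + 5522 × 0.296 = 6205 + 1635 = 7840
Net migration: Band 1 + 250 → 2981; Band 5 − 250 → 7590
→ [2981, 2604, 2071, 2655, 7590]
After projecting period 3:
Births: 2655 × 0.412 = 1094
Band 2: 2981 × 0.979 = 2918
Band 3: 2604 × 0.984 = 2562
Band 4: 2071 × 0.947 = 1961
Band 5: 2655 × 0.936 + 7590 × 0.296 = 2485 + 2247 = 4732
Net migration: Band 1 + 250 → 1344; Band 5 − 250 → 4482
→ [1344, 2918, 2562, 1961, 4482]
Scenario A total after 3 periods: 13267
Scenario B projection —
After projecting period 1:
Births: 5850 × 0.442 = 2586
Band 2: 2150 × 0.979 = 2105
Band 3: 2850 × 0.984 = 2804
Band 4: 7000 × 0.947 = 6629
Band 5: 5850 × 0.936 + 1000 × 0.296 = 5476 + 296 = 5772
Net migration: Band 1 + 250 → 2836; Band 5 − 250 → 5522
→ [2836, 2105, 2804, 6629, 5522]
After projecting period 2:
Births: 6629 × 0.442 = 2930
Band 2: 2836 × 0.979 = 2776
Band 3: 2105 × 0.984 = 2071
Band 4: 2804 × 0.947 = 2655
Band 5: 6629 × 0.936 + 5522 × 0.296 = 6205 + 1635 = 7840
Net migration: Band 1 + 250 → 3180; Band 5 − 250 → 7590
→ [3180, 2776, 2071, 2655, 7590]
After projecting period 3:
Births: 2655 × 0.442 = 1174
Band 2: 3180 × 0.979 = 3113
Band 3: 2776 × 0.984 = 2732
Band 4: 2071 × 0.947 = 1961
Band 5: 2655 × 0.936 + 7590 × 0.296 = 2485 + 2247 = 4732
Net migration: Band 1 + 250 → 1424; Band 5 − 250 → 4482
→ [1424, 3113, 2732, 1961, 4482]
Scenario B total after 3 periods: 13712
Difference B − A = 13712 − 13267 = 445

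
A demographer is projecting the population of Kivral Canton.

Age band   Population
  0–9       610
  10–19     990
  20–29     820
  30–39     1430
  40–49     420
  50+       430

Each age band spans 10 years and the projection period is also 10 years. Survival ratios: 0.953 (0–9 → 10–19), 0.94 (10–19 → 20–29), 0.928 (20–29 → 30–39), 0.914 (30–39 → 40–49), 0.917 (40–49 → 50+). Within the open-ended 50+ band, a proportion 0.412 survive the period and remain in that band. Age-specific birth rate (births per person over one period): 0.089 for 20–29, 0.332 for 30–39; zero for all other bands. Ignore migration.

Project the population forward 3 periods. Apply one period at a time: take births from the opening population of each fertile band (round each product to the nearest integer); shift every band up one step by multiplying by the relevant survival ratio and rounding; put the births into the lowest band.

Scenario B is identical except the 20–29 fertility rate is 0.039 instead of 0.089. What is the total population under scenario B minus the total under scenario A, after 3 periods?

(Groups numbered youngest = 1 to oldest = 6.)
After projecting period 1:
Births: 820 * 0.089 = 73  |  1430 * 0.332 = 475 → total 548
Group 2: 610 * 0.953 = 581
Group 3: 990 * 0.94 = 931
Group 4: 820 * 0.928 = 761
Group 5: 1430 * 0.914 = 1307
Group 6: 420 * 0.917 + 430 * 0.412 = 385 + 177 = 562
End of period: [548, 581, 931, 761, 1307, 562]
After projecting period 2:
Births: 931 * 0.089 = 83  |  761 * 0.332 = 253 → total 336
Group 2: 548 * 0.953 = 522
Group 3: 581 * 0.94 = 546
Group 4: 931 * 0.928 = 864
Group 5: 761 * 0.914 = 696
Group 6: 1307 * 0.917 + 562 * 0.412 = 1199 + 232 = 1431
End of period: [336, 522, 546, 864, 696, 1431]
After projecting period 3:
Births: 546 * 0.089 = 49  |  864 * 0.332 = 287 → total 336
Group 2: 336 * 0.953 = 320
Group 3: 522 * 0.94 = 491
Group 4: 546 * 0.928 = 507
Group 5: 864 * 0.914 = 790
Group 6: 696 * 0.917 + 1431 * 0.412 = 638 + 590 = 1228
End of period: [336, 320, 491, 507, 790, 1228]
Scenario A total after 3 periods: 3672
Scenario B projection —
After projecting period 1:
Births: 820 * 0.039 = 32  |  1430 * 0.332 = 475 → total 507
Group 2: 610 * 0.953 = 581
Group 3: 990 * 0.94 = 931
Group 4: 820 * 0.928 = 761
Group 5: 1430 * 0.914 = 1307
Group 6: 420 * 0.917 + 430 * 0.412 = 385 + 177 = 562
End of period: [507, 581, 931, 761, 1307, 562]
After projecting period 2:
Births: 931 * 0.039 = 36  |  761 * 0.332 = 253 → total 289
Group 2: 507 * 0.953 = 483
Group 3: 581 * 0.94 = 546
Group 4: 931 * 0.928 = 864
Group 5: 761 * 0.914 = 696
Group 6: 1307 * 0.917 + 562 * 0.412 = 1199 + 232 = 1431
End of period: [289, 483, 546, 864, 696, 1431]
After projecting period 3:
Births: 546 * 0.039 = 21  |  864 * 0.332 = 287 → total 308
Group 2: 289 * 0.953 = 275
Group 3: 483 * 0.94 = 454
Group 4: 546 * 0.928 = 507
Group 5: 864 * 0.914 = 790
Group 6: 696 * 0.917 + 1431 * 0.412 = 638 + 590 = 1228
End of period: [308, 275, 454, 507, 790, 1228]
Scenario B total after 3 periods: 3562
Difference B − A = 3562 − 3672 = -110

-110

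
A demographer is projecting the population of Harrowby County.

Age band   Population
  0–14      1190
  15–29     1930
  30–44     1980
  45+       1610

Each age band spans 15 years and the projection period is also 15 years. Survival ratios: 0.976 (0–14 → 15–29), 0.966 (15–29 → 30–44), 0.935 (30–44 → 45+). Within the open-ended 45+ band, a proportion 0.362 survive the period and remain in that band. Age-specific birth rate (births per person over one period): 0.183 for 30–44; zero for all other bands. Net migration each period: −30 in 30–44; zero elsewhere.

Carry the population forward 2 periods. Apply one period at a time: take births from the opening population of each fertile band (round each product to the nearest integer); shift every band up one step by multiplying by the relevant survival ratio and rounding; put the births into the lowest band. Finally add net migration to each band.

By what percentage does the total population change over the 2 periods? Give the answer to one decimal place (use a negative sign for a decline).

-34.8

(Bands numbered youngest = 1 to oldest = 4.)
Period 1.
Births: 1980 * 0.183 = 362
Band 2: 1190 * 0.976 = 1161
Band 3: 1930 * 0.966 = 1864
Band 4: 1980 * 0.935 + 1610 * 0.362 = 1851 + 583 = 2434
Net migration: Band 3 − 30 → 1834
End of period: [362, 1161, 1834, 2434]
Period 2.
Births: 1834 * 0.183 = 336
Band 2: 362 * 0.976 = 353
Band 3: 1161 * 0.966 = 1122
Band 4: 1834 * 0.935 + 2434 * 0.362 = 1715 + 881 = 2596
Net migration: Band 3 − 30 → 1092
End of period: [336, 353, 1092, 2596]
Total: 6710 → 4377; change = -2333; percentage change = -34.8%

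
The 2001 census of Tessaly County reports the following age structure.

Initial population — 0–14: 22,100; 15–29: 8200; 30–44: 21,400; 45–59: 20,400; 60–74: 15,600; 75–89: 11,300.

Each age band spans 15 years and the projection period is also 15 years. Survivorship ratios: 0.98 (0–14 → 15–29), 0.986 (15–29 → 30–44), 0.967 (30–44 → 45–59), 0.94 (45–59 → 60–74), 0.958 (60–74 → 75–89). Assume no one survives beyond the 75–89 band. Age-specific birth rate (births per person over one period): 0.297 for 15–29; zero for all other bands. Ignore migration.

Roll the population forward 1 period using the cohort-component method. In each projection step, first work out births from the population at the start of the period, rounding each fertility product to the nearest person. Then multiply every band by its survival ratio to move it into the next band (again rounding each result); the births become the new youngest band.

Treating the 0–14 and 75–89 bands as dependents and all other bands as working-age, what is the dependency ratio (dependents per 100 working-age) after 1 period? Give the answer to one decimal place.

25.0

[period 1]
Births: 8200 * 0.297 = 2435
15–29: 22100 * 0.98 = 21658
30–44: 8200 * 0.986 = 8085
45–59: 21400 * 0.967 = 20694
60–74: 20400 * 0.94 = 19176
75–89: 15600 * 0.958 = 14945
Giving 2435 / 21658 / 8085 / 20694 / 19176 / 14945.
Dependents (band 0–14 + band 75–89) = 2435 + 14945 = 17380; working-age = 69613; ratio = 17380/69613 × 100 = 25.0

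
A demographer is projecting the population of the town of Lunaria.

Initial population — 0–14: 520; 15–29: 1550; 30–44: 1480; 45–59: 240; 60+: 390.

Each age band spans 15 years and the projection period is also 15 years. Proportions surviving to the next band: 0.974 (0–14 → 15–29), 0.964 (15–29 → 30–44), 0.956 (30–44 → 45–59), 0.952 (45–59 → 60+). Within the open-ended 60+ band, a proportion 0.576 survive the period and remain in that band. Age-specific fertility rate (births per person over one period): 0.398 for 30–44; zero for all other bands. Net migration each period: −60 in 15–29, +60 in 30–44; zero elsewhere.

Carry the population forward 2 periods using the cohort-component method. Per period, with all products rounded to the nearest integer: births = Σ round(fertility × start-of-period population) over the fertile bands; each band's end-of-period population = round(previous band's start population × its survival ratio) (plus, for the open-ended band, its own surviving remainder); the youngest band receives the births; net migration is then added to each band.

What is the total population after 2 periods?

4716

Period 1.
Births: 1480 × 0.398 = 589
15–29: 520 × 0.974 = 506
30–44: 1550 × 0.964 = 1494
45–59: 1480 × 0.956 = 1415
60+: 240 × 0.952 + 390 × 0.576 = 228 + 225 = 453
Net migration: 15–29 − 60 → 446; 30–44 + 60 → 1554
End of period: [589, 446, 1554, 1415, 453]
Period 2.
Births: 1554 × 0.398 = 618
15–29: 589 × 0.974 = 574
30–44: 446 × 0.964 = 430
45–59: 1554 × 0.956 = 1486
60+: 1415 × 0.952 + 453 × 0.576 = 1347 + 261 = 1608
Net migration: 15–29 − 60 → 514; 30–44 + 60 → 490
End of period: [618, 514, 490, 1486, 1608]
Total after period 2: 618 + 514 + 490 + 1486 + 1608 = 4716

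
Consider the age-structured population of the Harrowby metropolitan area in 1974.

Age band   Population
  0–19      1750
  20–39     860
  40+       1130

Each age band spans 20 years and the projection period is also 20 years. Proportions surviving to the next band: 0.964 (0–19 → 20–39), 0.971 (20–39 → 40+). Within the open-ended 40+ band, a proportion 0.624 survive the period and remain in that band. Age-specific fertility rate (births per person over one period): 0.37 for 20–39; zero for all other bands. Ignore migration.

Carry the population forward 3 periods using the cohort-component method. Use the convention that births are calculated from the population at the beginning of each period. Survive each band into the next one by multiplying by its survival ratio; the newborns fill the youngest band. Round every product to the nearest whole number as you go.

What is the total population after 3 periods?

Call the bands 1 to 3, youngest first.
[period 1]
Births: 860 × 0.37 = 318
Band 2: 1750 × 0.964 = 1687
Band 3: 860 × 0.971 + 1130 × 0.624 = 835 + 705 = 1540
End of period: [318, 1687, 1540]
[period 2]
Births: 1687 × 0.37 = 624
Band 2: 318 × 0.964 = 307
Band 3: 1687 × 0.971 + 1540 × 0.624 = 1638 + 961 = 2599
End of period: [624, 307, 2599]
[period 3]
Births: 307 × 0.37 = 114
Band 2: 624 × 0.964 = 602
Band 3: 307 × 0.971 + 2599 × 0.624 = 298 + 1622 = 1920
End of period: [114, 602, 1920]
Total after period 3: 114 + 602 + 1920 = 2636

2636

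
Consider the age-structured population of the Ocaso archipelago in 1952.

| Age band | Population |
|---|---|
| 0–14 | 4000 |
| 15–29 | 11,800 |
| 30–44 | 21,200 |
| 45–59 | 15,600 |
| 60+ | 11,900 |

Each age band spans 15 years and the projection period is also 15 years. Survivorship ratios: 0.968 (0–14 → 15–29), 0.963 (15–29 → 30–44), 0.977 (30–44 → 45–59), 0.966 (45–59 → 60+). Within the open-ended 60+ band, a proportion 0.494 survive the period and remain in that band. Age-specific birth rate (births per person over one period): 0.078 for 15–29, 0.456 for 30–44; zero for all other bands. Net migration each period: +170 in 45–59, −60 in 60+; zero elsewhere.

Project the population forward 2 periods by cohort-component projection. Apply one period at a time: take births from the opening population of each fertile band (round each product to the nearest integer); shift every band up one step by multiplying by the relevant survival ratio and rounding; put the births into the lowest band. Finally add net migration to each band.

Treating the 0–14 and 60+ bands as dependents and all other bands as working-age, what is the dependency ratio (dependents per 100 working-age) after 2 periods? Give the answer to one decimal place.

(Bands numbered youngest = 1 to oldest = 5.)
[period 1]
Births: 11800 × 0.078 = 920 ; 21200 × 0.456 = 9667 → 10587
Band 2: 4000 × 0.968 = 3872
Band 3: 11800 × 0.963 = 11363
Band 4: 21200 × 0.977 = 20712
Band 5: 15600 × 0.966 + 11900 × 0.494 = 15070 + 5879 = 20949
Net migration: Band 4 + 170 → 20882; Band 5 − 60 → 20889
End of period: [10587, 3872, 11363, 20882, 20889]
[period 2]
Births: 3872 × 0.078 = 302 ; 11363 × 0.456 = 5182 → 5484
Band 2: 10587 × 0.968 = 10248
Band 3: 3872 × 0.963 = 3729
Band 4: 11363 × 0.977 = 11102
Band 5: 20882 × 0.966 + 20889 × 0.494 = 20172 + 10319 = 30491
Net migration: Band 4 + 170 → 11272; Band 5 − 60 → 30431
End of period: [5484, 10248, 3729, 11272, 30431]
Dependents (band 0–14 + band 60+) = 5484 + 30431 = 35915; working-age = 25249; ratio = 35915/25249 × 100 = 142.2

142.2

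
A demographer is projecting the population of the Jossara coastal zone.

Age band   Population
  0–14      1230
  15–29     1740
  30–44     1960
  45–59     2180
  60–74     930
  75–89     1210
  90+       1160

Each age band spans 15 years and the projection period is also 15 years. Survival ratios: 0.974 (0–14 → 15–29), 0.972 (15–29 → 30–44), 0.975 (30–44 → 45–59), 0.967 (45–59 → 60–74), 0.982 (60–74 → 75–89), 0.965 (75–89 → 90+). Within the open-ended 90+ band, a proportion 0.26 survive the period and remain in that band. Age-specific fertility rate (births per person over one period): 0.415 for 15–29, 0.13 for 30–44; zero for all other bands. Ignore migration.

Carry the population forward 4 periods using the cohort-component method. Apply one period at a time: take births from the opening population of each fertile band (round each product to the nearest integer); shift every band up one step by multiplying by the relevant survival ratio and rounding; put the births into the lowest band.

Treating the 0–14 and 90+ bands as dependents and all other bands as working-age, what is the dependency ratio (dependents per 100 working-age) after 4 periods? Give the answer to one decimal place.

Call the bands 1 to 7, youngest first.
Period 1:
Births: 1740 × 0.415 = 722  |  1960 × 0.13 = 255 → 977
Band 2: 1230 × 0.974 = 1198
Band 3: 1740 × 0.972 = 1691
Band 4: 1960 × 0.975 = 1911
Band 5: 2180 × 0.967 = 2108
Band 6: 930 × 0.982 = 913
Band 7: 1210 × 0.965 + 1160 × 0.26 = 1168 + 302 = 1470
End of period: [977, 1198, 1691, 1911, 2108, 913, 1470]
Period 2:
Births: 1198 × 0.415 = 497  |  1691 × 0.13 = 220 → 717
Band 2: 977 × 0.974 = 952
Band 3: 1198 × 0.972 = 1164
Band 4: 1691 × 0.975 = 1649
Band 5: 1911 × 0.967 = 1848
Band 6: 2108 × 0.982 = 2070
Band 7: 913 × 0.965 + 1470 × 0.26 = 881 + 382 = 1263
End of period: [717, 952, 1164, 1649, 1848, 2070, 1263]
Period 3:
Births: 952 × 0.415 = 395  |  1164 × 0.13 = 151 → 546
Band 2: 717 × 0.974 = 698
Band 3: 952 × 0.972 = 925
Band 4: 1164 × 0.975 = 1135
Band 5: 1649 × 0.967 = 1595
Band 6: 1848 × 0.982 = 1815
Band 7: 2070 × 0.965 + 1263 × 0.26 = 1998 + 328 = 2326
End of period: [546, 698, 925, 1135, 1595, 1815, 2326]
Period 4:
Births: 698 × 0.415 = 290  |  925 × 0.13 = 120 → 410
Band 2: 546 × 0.974 = 532
Band 3: 698 × 0.972 = 678
Band 4: 925 × 0.975 = 902
Band 5: 1135 × 0.967 = 1098
Band 6: 1595 × 0.982 = 1566
Band 7: 1815 × 0.965 + 2326 × 0.26 = 1751 + 605 = 2356
End of period: [410, 532, 678, 902, 1098, 1566, 2356]
Dependents (band 0–14 + band 90+) = 410 + 2356 = 2766; working-age = 4776; ratio = 2766/4776 × 100 = 57.9

57.9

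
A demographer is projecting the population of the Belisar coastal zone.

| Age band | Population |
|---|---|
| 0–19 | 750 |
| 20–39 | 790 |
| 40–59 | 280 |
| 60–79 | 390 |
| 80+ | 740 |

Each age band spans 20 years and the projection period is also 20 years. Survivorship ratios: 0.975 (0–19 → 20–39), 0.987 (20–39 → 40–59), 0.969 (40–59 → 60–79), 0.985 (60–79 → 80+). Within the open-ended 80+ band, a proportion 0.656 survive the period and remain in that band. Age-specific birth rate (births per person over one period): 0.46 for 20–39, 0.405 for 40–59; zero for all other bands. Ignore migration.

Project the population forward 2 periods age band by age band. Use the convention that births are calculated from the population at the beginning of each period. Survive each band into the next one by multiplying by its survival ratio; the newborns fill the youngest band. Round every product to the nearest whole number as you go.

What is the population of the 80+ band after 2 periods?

837

Numbering the groups 1..5 from youngest to oldest:
After projecting period 1:
Births: 790 * 0.46 = 363 ; 280 * 0.405 = 113 ⇒ total 476
Group 2: 750 * 0.975 = 731
Group 3: 790 * 0.987 = 780
Group 4: 280 * 0.969 = 271
Group 5: 390 * 0.985 + 740 * 0.656 = 384 + 485 = 869
Population now: 0–19=476, 20–39=731, 40–59=780, 60–79=271, 80+=869
After projecting period 2:
Births: 731 * 0.46 = 336 ; 780 * 0.405 = 316 ⇒ total 652
Group 2: 476 * 0.975 = 464
Group 3: 731 * 0.987 = 721
Group 4: 780 * 0.969 = 756
Group 5: 271 * 0.985 + 869 * 0.656 = 267 + 570 = 837
Population now: 0–19=652, 20–39=464, 40–59=721, 60–79=756, 80+=837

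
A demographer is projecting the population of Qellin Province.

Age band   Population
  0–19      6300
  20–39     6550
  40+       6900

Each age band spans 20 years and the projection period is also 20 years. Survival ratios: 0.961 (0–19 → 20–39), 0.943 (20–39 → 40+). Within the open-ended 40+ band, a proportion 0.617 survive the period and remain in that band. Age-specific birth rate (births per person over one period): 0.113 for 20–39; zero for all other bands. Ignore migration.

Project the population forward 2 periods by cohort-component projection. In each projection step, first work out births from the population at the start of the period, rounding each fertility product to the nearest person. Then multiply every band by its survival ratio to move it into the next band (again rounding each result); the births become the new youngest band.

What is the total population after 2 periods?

(Groups numbered youngest = 1 to oldest = 3.)
After projecting period 1:
Births: 6550 × 0.113 = 740
Group 2: 6300 × 0.961 = 6054
Group 3: 6550 × 0.943 + 6900 × 0.617 = 6177 + 4257 = 10434
→ [740, 6054, 10434]
After projecting period 2:
Births: 6054 × 0.113 = 684
Group 2: 740 × 0.961 = 711
Group 3: 6054 × 0.943 + 10434 × 0.617 = 5709 + 6438 = 12147
→ [684, 711, 12147]
Total after period 2: 684 + 711 + 12147 = 13542

13542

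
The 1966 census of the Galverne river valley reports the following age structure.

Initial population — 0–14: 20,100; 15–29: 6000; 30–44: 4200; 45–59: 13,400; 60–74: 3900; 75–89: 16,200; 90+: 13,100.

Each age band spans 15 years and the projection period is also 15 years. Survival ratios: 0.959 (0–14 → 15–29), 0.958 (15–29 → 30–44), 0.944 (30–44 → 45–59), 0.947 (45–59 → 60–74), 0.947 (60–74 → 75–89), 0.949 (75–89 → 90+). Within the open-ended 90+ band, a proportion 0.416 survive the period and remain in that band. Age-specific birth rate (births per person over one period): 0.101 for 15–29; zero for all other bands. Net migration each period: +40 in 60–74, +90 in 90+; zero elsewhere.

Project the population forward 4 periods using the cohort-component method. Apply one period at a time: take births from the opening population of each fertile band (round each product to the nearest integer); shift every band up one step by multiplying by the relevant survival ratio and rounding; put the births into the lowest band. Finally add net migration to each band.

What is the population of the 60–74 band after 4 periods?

16548

Period 1.
Births: 6000 * 0.101 = 606
15–29: 20100 * 0.959 = 19276
30–44: 6000 * 0.958 = 5748
45–59: 4200 * 0.944 = 3965
60–74: 13400 * 0.947 = 12690
75–89: 3900 * 0.947 = 3693
90+: 16200 * 0.949 + 13100 * 0.416 = 15374 + 5450 = 20824
Net migration: 60–74 + 40 → 12730; 90+ + 90 → 20914
End of period: [606, 19276, 5748, 3965, 12730, 3693, 20914]
Period 2.
Births: 19276 * 0.101 = 1947
15–29: 606 * 0.959 = 581
30–44: 19276 * 0.958 = 18466
45–59: 5748 * 0.944 = 5426
60–74: 3965 * 0.947 = 3755
75–89: 12730 * 0.947 = 12055
90+: 3693 * 0.949 + 20914 * 0.416 = 3505 + 8700 = 12205
Net migration: 60–74 + 40 → 3795; 90+ + 90 → 12295
End of period: [1947, 581, 18466, 5426, 3795, 12055, 12295]
Period 3.
Births: 581 * 0.101 = 59
15–29: 1947 * 0.959 = 1867
30–44: 581 * 0.958 = 557
45–59: 18466 * 0.944 = 17432
60–74: 5426 * 0.947 = 5138
75–89: 3795 * 0.947 = 3594
90+: 12055 * 0.949 + 12295 * 0.416 = 11440 + 5115 = 16555
Net migration: 60–74 + 40 → 5178; 90+ + 90 → 16645
End of period: [59, 1867, 557, 17432, 5178, 3594, 16645]
Period 4.
Births: 1867 * 0.101 = 189
15–29: 59 * 0.959 = 57
30–44: 1867 * 0.958 = 1789
45–59: 557 * 0.944 = 526
60–74: 17432 * 0.947 = 16508
75–89: 5178 * 0.947 = 4904
90+: 3594 * 0.949 + 16645 * 0.416 = 3411 + 6924 = 10335
Net migration: 60–74 + 40 → 16548; 90+ + 90 → 10425
End of period: [189, 57, 1789, 526, 16548, 4904, 10425]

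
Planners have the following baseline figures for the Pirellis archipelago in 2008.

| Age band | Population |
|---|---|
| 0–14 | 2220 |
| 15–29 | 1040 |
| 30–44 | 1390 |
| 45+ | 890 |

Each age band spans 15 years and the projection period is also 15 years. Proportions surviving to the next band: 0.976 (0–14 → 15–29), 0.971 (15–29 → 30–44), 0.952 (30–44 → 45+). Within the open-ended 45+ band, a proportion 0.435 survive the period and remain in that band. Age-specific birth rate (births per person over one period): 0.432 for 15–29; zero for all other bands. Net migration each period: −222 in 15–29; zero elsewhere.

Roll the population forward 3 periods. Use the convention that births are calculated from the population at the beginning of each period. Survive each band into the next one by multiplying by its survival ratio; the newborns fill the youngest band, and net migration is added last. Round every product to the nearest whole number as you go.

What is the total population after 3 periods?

3441

— Period 1 —
Births: 1040 × 0.432 = 449
15–29: 2220 × 0.976 = 2167
30–44: 1040 × 0.971 = 1010
45+: 1390 × 0.952 + 890 × 0.435 = 1323 + 387 = 1710
Net migration: 15–29 − 222 → 1945
End of period: [449, 1945, 1010, 1710]
— Period 2 —
Births: 1945 × 0.432 = 840
15–29: 449 × 0.976 = 438
30–44: 1945 × 0.971 = 1889
45+: 1010 × 0.952 + 1710 × 0.435 = 962 + 744 = 1706
Net migration: 15–29 − 222 → 216
End of period: [840, 216, 1889, 1706]
— Period 3 —
Births: 216 × 0.432 = 93
15–29: 840 × 0.976 = 820
30–44: 216 × 0.971 = 210
45+: 1889 × 0.952 + 1706 × 0.435 = 1798 + 742 = 2540
Net migration: 15–29 − 222 → 598
End of period: [93, 598, 210, 2540]
Total after period 3: 93 + 598 + 210 + 2540 = 3441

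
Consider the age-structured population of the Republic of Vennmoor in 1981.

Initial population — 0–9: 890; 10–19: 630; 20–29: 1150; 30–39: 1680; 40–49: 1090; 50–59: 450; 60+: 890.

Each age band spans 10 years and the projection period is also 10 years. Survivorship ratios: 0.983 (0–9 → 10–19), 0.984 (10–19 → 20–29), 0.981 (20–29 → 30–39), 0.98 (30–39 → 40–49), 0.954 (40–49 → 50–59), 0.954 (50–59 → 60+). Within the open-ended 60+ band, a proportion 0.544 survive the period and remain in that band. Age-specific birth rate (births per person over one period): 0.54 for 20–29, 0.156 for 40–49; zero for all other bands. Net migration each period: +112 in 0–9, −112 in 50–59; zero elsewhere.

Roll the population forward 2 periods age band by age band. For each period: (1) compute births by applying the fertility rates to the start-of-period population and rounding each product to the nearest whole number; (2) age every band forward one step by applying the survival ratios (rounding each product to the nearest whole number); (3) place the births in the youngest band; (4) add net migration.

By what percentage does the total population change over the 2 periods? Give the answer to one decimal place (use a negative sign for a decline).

Numbering the groups 1..7 from youngest to oldest:
After projecting period 1:
Births: 1150 × 0.54 = 621  |  1090 × 0.156 = 170 → 791
Group 2: 890 × 0.983 = 875
Group 3: 630 × 0.984 = 620
Group 4: 1150 × 0.981 = 1128
Group 5: 1680 × 0.98 = 1646
Group 6: 1090 × 0.954 = 1040
Group 7: 450 × 0.954 + 890 × 0.544 = 429 + 484 = 913
Net migration: Group 1 + 112 → 903; Group 6 − 112 → 928
Giving 903 / 875 / 620 / 1128 / 1646 / 928 / 913.
After projecting period 2:
Births: 620 × 0.54 = 335  |  1646 × 0.156 = 257 → 592
Group 2: 903 × 0.983 = 888
Group 3: 875 × 0.984 = 861
Group 4: 620 × 0.981 = 608
Group 5: 1128 × 0.98 = 1105
Group 6: 1646 × 0.954 = 1570
Group 7: 928 × 0.954 + 913 × 0.544 = 885 + 497 = 1382
Net migration: Group 1 + 112 → 704; Group 6 − 112 → 1458
Giving 704 / 888 / 861 / 608 / 1105 / 1458 / 1382.
Total: 6780 → 7006; change = 226; percentage change = 3.3%

3.3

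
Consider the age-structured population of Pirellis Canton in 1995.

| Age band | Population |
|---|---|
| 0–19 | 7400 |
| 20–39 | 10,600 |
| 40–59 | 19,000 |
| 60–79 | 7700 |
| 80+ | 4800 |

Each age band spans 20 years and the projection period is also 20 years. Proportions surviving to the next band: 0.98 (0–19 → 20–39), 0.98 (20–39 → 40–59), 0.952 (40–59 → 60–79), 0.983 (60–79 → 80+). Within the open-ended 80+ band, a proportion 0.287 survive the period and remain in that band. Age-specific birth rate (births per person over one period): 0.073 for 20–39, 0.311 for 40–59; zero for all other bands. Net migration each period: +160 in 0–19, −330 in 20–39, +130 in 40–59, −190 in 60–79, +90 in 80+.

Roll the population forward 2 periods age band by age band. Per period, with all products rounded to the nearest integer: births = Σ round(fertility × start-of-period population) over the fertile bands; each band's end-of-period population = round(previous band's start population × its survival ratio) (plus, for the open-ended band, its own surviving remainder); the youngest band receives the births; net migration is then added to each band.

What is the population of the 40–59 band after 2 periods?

6914

After projecting period 1:
Births: 10600 × 0.073 = 774 ; 19000 × 0.311 = 5909 — total 6683
20–39: 7400 × 0.98 = 7252
40–59: 10600 × 0.98 = 10388
60–79: 19000 × 0.952 = 18088
80+: 7700 × 0.983 + 4800 × 0.287 = 7569 + 1378 = 8947
Net migration: 0–19 + 160 → 6843; 20–39 − 330 → 6922; 40–59 + 130 → 10518; 60–79 − 190 → 17898; 80+ + 90 → 9037
Population now: 0–19=6843, 20–39=6922, 40–59=10518, 60–79=17898, 80+=9037
After projecting period 2:
Births: 6922 × 0.073 = 505 ; 10518 × 0.311 = 3271 — total 3776
20–39: 6843 × 0.98 = 6706
40–59: 6922 × 0.98 = 6784
60–79: 10518 × 0.952 = 10013
80+: 17898 × 0.983 + 9037 × 0.287 = 17594 + 2594 = 20188
Net migration: 0–19 + 160 → 3936; 20–39 − 330 → 6376; 40–59 + 130 → 6914; 60–79 − 190 → 9823; 80+ + 90 → 20278
Population now: 0–19=3936, 20–39=6376, 40–59=6914, 60–79=9823, 80+=20278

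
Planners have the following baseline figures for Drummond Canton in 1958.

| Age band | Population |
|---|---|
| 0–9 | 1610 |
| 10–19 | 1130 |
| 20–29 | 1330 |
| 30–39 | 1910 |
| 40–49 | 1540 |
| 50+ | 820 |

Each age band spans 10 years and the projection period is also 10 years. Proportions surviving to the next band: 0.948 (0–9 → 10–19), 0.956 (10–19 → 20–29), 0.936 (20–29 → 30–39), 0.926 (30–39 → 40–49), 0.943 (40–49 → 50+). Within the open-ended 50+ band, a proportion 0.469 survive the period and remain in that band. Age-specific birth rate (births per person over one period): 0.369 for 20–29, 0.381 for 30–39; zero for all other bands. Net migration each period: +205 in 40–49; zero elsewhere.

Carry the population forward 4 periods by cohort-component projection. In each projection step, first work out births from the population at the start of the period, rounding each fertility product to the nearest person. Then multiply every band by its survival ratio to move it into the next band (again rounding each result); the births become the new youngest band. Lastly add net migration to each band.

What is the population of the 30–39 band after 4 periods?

1034

After projecting period 1:
Births: 1330 * 0.369 = 491 ; 1910 * 0.381 = 728 ⇒ total 1219
10–19: 1610 * 0.948 = 1526
20–29: 1130 * 0.956 = 1080
30–39: 1330 * 0.936 = 1245
40–49: 1910 * 0.926 = 1769
50+: 1540 * 0.943 + 820 * 0.469 = 1452 + 385 = 1837
Net migration: 40–49 + 205 → 1974
Population now: 0–9=1219, 10–19=1526, 20–29=1080, 30–39=1245, 40–49=1974, 50+=1837
After projecting period 2:
Births: 1080 * 0.369 = 399 ; 1245 * 0.381 = 474 ⇒ total 873
10–19: 1219 * 0.948 = 1156
20–29: 1526 * 0.956 = 1459
30–39: 1080 * 0.936 = 1011
40–49: 1245 * 0.926 = 1153
50+: 1974 * 0.943 + 1837 * 0.469 = 1861 + 862 = 2723
Net migration: 40–49 + 205 → 1358
Population now: 0–9=873, 10–19=1156, 20–29=1459, 30–39=1011, 40–49=1358, 50+=2723
After projecting period 3:
Births: 1459 * 0.369 = 538 ; 1011 * 0.381 = 385 ⇒ total 923
10–19: 873 * 0.948 = 828
20–29: 1156 * 0.956 = 1105
30–39: 1459 * 0.936 = 1366
40–49: 1011 * 0.926 = 936
50+: 1358 * 0.943 + 2723 * 0.469 = 1281 + 1277 = 2558
Net migration: 40–49 + 205 → 1141
Population now: 0–9=923, 10–19=828, 20–29=1105, 30–39=1366, 40–49=1141, 50+=2558
After projecting period 4:
Births: 1105 * 0.369 = 408 ; 1366 * 0.381 = 520 ⇒ total 928
10–19: 923 * 0.948 = 875
20–29: 828 * 0.956 = 792
30–39: 1105 * 0.936 = 1034
40–49: 1366 * 0.926 = 1265
50+: 1141 * 0.943 + 2558 * 0.469 = 1076 + 1200 = 2276
Net migration: 40–49 + 205 → 1470
Population now: 0–9=928, 10–19=875, 20–29=792, 30–39=1034, 40–49=1470, 50+=2276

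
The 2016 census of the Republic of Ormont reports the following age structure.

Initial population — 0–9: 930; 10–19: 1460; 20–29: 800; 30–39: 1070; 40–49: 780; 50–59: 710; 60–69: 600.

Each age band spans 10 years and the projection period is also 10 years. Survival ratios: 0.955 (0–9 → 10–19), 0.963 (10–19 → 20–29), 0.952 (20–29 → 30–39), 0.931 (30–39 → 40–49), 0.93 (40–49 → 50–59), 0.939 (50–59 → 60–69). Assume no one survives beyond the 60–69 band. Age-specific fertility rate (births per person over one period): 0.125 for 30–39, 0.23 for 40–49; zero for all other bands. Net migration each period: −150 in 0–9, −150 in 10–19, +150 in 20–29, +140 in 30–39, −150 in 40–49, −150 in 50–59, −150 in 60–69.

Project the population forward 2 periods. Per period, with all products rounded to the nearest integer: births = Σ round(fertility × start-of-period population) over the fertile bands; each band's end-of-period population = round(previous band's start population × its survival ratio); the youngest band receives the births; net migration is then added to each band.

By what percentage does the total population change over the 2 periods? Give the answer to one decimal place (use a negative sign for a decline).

-31.3

Period 1.
Births: 1070 * 0.125 = 134 ; 780 * 0.23 = 179 ⇒ total 313
10–19: 930 * 0.955 = 888
20–29: 1460 * 0.963 = 1406
30–39: 800 * 0.952 = 762
40–49: 1070 * 0.931 = 996
50–59: 780 * 0.93 = 725
60–69: 710 * 0.939 = 667
Net migration: 0–9 − 150 → 163; 10–19 − 150 → 738; 20–29 + 150 → 1556; 30–39 + 140 → 902; 40–49 − 150 → 846; 50–59 − 150 → 575; 60–69 − 150 → 517
Giving 163 / 738 / 1556 / 902 / 846 / 575 / 517.
Period 2.
Births: 902 * 0.125 = 113 ; 846 * 0.23 = 195 ⇒ total 308
10–19: 163 * 0.955 = 156
20–29: 738 * 0.963 = 711
30–39: 1556 * 0.952 = 1481
40–49: 902 * 0.931 = 840
50–59: 846 * 0.93 = 787
60–69: 575 * 0.939 = 540
Net migration: 0–9 − 150 → 158; 10–19 − 150 → 6; 20–29 + 150 → 861; 30–39 + 140 → 1621; 40–49 − 150 → 690; 50–59 − 150 → 637; 60–69 − 150 → 390
Giving 158 / 6 / 861 / 1621 / 690 / 637 / 390.
Total: 6350 → 4363; change = -1987; percentage change = -31.3%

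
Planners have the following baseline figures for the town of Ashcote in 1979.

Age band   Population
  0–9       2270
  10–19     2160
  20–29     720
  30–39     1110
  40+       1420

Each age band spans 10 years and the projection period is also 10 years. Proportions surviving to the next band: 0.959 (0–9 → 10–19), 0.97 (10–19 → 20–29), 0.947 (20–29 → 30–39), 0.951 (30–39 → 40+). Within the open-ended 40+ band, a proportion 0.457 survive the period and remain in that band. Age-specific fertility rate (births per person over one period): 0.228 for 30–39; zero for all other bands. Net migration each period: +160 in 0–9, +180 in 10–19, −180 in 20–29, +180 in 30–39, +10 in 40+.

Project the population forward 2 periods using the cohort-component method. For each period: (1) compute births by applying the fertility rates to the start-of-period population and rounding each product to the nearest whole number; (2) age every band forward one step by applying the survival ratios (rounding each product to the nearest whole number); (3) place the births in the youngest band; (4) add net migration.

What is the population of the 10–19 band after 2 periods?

576

Numbering the bands 1..5 from youngest to oldest:
Period 1:
Births: 1110 × 0.228 = 253
Band 2: 2270 × 0.959 = 2177
Band 3: 2160 × 0.97 = 2095
Band 4: 720 × 0.947 = 682
Band 5: 1110 × 0.951 + 1420 × 0.457 = 1056 + 649 = 1705
Net migration: Band 1 + 160 → 413; Band 2 + 180 → 2357; Band 3 − 180 → 1915; Band 4 + 180 → 862; Band 5 + 10 → 1715
Population now: 0–9=413, 10–19=2357, 20–29=1915, 30–39=862, 40+=1715
Period 2:
Births: 862 × 0.228 = 197
Band 2: 413 × 0.959 = 396
Band 3: 2357 × 0.97 = 2286
Band 4: 1915 × 0.947 = 1814
Band 5: 862 × 0.951 + 1715 × 0.457 = 820 + 784 = 1604
Net migration: Band 1 + 160 → 357; Band 2 + 180 → 576; Band 3 − 180 → 2106; Band 4 + 180 → 1994; Band 5 + 10 → 1614
Population now: 0–9=357, 10–19=576, 20–29=2106, 30–39=1994, 40+=1614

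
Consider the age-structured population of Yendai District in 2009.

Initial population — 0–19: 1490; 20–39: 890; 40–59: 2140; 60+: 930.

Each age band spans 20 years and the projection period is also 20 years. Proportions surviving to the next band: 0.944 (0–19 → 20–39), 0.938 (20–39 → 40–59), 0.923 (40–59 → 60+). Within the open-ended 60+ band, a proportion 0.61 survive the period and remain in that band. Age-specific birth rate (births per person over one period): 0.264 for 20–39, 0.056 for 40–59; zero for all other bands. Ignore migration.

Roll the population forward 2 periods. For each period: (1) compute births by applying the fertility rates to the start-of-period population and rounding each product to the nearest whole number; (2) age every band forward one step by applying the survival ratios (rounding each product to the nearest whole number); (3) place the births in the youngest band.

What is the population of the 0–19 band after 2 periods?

418

Call the bands 1 to 4, youngest first.
Period 1.
Births: 890 × 0.264 = 235  |  2140 × 0.056 = 120 — total 355
Band 2: 1490 × 0.944 = 1407
Band 3: 890 × 0.938 = 835
Band 4: 2140 × 0.923 + 930 × 0.61 = 1975 + 567 = 2542
Giving 355 / 1407 / 835 / 2542.
Period 2.
Births: 1407 × 0.264 = 371  |  835 × 0.056 = 47 — total 418
Band 2: 355 × 0.944 = 335
Band 3: 1407 × 0.938 = 1320
Band 4: 835 × 0.923 + 2542 × 0.61 = 771 + 1551 = 2322
Giving 418 / 335 / 1320 / 2322.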